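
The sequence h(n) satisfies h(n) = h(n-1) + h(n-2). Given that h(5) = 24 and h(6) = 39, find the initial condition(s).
Work backwards using h(k) = h(k+2) - h(k+1):
h(4) = h(6) - h(5) = 39 - 24 = 15
h(3) = h(5) - h(4) = 24 - 15 = 9
h(2) = h(4) - h(3) = 15 - 9 = 6
h(1) = h(3) - h(2) = 9 - 6 = 3
h(0) = h(2) - h(1) = 6 - 3 = 3

h(0) = 3, h(1) = 3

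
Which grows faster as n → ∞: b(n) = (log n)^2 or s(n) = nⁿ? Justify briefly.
Comparing growth rates:
Growth-rate hierarchy: log n ≺ any polynomial ≺ any exponential cⁿ (c>1) ≺ n! ≺ nⁿ.
super-exponential nⁿ dominates polylogarithmic (log n)^2 asymptotically.

s(n) grows faster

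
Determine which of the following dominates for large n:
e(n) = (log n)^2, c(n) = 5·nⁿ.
Comparing growth rates:
Growth-rate hierarchy: log n ≺ any polynomial ≺ any exponential cⁿ (c>1) ≺ n! ≺ nⁿ.
super-exponential nⁿ dominates polylogarithmic (log n)^2 asymptotically.

c(n) grows faster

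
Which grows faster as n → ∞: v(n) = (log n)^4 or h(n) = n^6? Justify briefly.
Comparing growth rates:
Growth-rate hierarchy: log n ≺ any polynomial ≺ any exponential cⁿ (c>1) ≺ n! ≺ nⁿ.
polynomial degree 6 dominates polylogarithmic (log n)^4 asymptotically.

h(n) grows faster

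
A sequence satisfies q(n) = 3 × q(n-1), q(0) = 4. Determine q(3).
Computing step by step:
q(0) = 4
q(1) = 3 × 4 = 12
q(2) = 3 × 12 = 36
q(3) = 3 × 36 = 108

108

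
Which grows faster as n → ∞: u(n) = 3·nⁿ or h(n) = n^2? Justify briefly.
Comparing growth rates:
Growth-rate hierarchy: log n ≺ any polynomial ≺ any exponential cⁿ (c>1) ≺ n! ≺ nⁿ.
super-exponential nⁿ dominates polynomial degree 2 asymptotically.

u(n) grows faster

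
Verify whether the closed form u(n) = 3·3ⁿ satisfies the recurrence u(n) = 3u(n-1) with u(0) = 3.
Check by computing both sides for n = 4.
From the recurrence with u(0) = 3:
  u(0) = 3, u(1) = 9, u(2) = 27, u(3) = 81, u(4) = 243
  so the recurrence gives u(4) = 243.
From the proposed closed form u(n) = 3·3ⁿ:
  u(4) = 243.
Both sides give 243 at n = 4, and the initial condition(s) match, so the closed form is consistent.

Yes, the closed form is correct.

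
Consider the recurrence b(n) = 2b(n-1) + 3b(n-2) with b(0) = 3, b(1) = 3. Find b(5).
Computing the sequence terms:
3, 3, 15, 39, 123, 363

363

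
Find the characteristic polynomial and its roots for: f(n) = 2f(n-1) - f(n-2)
Substitute f(n) = rⁿ and divide through by rⁿ⁻²: r² - 2r + 1 = 0
Factor: (r - 1)² = 0, so r = 1 (double root).
General solution: f(n) = (A + Bn)·1ⁿ

Characteristic: r² - 2r + 1 = 0, Roots: r = 1 (double root)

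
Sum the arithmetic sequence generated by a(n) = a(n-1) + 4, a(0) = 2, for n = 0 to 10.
Computing the sequence terms: 2, 6, 10, 14, 18, 22, 26, 30, 34, 38, 42
Adding these values together:

242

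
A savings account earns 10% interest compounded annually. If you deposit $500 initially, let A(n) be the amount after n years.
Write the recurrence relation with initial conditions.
Each year the balance grows by 10%, i.e. is multiplied by 1 + 10/100 = 1.1, so A(n) = 1.1 × A(n-1). The initial deposit gives A(0) = 500.
Unrolling gives the closed form A(n) = 500 × (1.1)ⁿ.

A(n) = 1.1 × A(n-1), A(0) = 500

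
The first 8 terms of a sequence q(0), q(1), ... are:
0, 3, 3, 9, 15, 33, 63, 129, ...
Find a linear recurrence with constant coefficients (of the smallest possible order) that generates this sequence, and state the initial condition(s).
Look for the lowest-order linear relation among consecutive terms.
Observation: q(n) - 1·q(n-1) - (2)·q(n-2) = 0 holds for the shown terms, and no order-1 relation q(n) = α·q(n-1) + β fits.
Check at n=3: 1·3 + (2)·3 = 9. ✓

q(n) = q(n-1) + 2q(n-2), q(0) = 0, q(1) = 3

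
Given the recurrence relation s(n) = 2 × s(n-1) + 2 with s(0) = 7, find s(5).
Computing step by step:
s(0) = 7
s(1) = 2 × 7 + 2 = 16
s(2) = 2 × 16 + 2 = 34
s(3) = 2 × 34 + 2 = 70
s(4) = 2 × 70 + 2 = 142
s(5) = 2 × 142 + 2 = 286

286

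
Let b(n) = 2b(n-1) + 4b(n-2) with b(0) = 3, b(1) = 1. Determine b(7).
Computing the sequence terms:
3, 1, 14, 32, 120, 368, 1216, 3904

3904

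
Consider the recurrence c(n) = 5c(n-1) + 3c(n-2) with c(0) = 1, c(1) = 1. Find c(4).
Computing the sequence terms:
1, 1, 8, 43, 239

239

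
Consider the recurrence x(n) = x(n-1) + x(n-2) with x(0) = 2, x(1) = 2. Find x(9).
Computing the sequence terms:
2, 2, 4, 6, 10, 16, 26, 42, 68, 110

110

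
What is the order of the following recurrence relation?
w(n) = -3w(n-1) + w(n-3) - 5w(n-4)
The order is the largest lag k for which w(n-k) appears. Here the deepest term is w(n-4), so the order is 4.

Order 4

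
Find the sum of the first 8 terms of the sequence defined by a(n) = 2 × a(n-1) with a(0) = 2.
Computing the sequence terms: 2, 4, 8, 16, 32, 64, 128, 256
Adding these values together:

510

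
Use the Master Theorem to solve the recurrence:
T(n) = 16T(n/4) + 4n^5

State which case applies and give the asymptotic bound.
Master Theorem template: T(n) = a·T(n/b) + f(n).
Here: a=16, b=4, f(n)=4n^5
Compute log_b(a) = log_4(16) = 2.
f(n) = 4n^5 = Ω(n^(2+ε)) with ε = 3, and the regularity condition holds (a·f(n/b) = (a/b^5)·f(n) with a/b^5 = 4^-3 < 1). Case 3: T(n) = Θ(f(n)) = Θ(n^5).

Case 3: T(n) = Θ(n^5)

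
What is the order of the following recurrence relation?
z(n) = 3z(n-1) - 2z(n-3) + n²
The order is the largest lag k for which z(n-k) appears. Here the deepest term is z(n-3) (the n² term is non-homogeneous and does not affect the order), so the order is 3.

Order 3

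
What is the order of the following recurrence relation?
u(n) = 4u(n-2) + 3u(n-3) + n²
The order is the largest lag k for which u(n-k) appears. Here the deepest term is u(n-3) (the n² term is non-homogeneous and does not affect the order), so the order is 3.

Order 3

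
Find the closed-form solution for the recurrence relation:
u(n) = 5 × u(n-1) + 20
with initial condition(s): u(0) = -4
Recurrence: u(n) = 5 × u(n-1) + 20, initial: u(0) = -4.
Try u(n) = A·5ⁿ + C. Substituting: A·5ⁿ + C = 5(A·5ⁿ⁻¹ + C) + 20 = A·5ⁿ + 5C + 20, so C = 5C + 20, giving C = -5. Then u(0) = A - 5 = -4 gives A = 1.

u(n) = 5ⁿ - 5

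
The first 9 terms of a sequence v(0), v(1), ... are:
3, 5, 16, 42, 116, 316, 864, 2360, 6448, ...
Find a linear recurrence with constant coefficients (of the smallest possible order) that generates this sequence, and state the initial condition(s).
Look for the lowest-order linear relation among consecutive terms.
Observation: v(n) - 2·v(n-1) - (2)·v(n-2) = 0 holds for the shown terms, and no order-1 relation v(n) = α·v(n-1) + β fits.
Check at n=3: 2·16 + (2)·5 = 42. ✓

v(n) = 2v(n-1) + 2v(n-2), v(0) = 3, v(1) = 5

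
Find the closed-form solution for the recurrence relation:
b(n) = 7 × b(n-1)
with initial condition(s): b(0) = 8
Recurrence: b(n) = 7 × b(n-1), initial: b(0) = 8.
Each term is 7 times the previous, so this is geometric with ratio 7. After n steps: b(n) = b(0)·7ⁿ = 8·7ⁿ.

b(n) = 8·7ⁿ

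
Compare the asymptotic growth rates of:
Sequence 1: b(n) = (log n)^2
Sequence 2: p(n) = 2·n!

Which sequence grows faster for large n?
Comparing growth rates:
Growth-rate hierarchy: log n ≺ any polynomial ≺ any exponential cⁿ (c>1) ≺ n! ≺ nⁿ.
factorial dominates polylogarithmic (log n)^2 asymptotically.

p(n) grows faster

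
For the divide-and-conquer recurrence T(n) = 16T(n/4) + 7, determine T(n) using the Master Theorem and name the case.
Master Theorem template: T(n) = a·T(n/b) + f(n).
Here: a=16, b=4, f(n)=7
Compute log_b(a) = log_4(16) = 2.
f(n) = 7 = O(n^(2-ε)) with ε = 2. Case 1: T(n) = Θ(n^log_b(a)) = Θ(n^2).

Case 1: T(n) = Θ(n^2)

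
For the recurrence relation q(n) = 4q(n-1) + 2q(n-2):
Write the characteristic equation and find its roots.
Substitute q(n) = rⁿ and divide through by rⁿ⁻²: r² - 4r - 2 = 0
Discriminant: 4² + 4·2 = 24, not a perfect square, so by the quadratic formula r = (4 ± √24)/2.
General solution: q(n) = A·r₁ⁿ + B·r₂ⁿ where r₁,r₂ = (4 ± √24)/2

Characteristic: r² - 4r - 2 = 0, Roots: r = (4 ± √24)/2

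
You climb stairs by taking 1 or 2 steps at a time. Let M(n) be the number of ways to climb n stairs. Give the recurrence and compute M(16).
Condition on the size of the last step (1 to 2): before it there were n-1, …, n-2 stairs climbed, and these cases are disjoint, so M(n) = M(n-1) + M(n-2) (Fibonacci-type sequence).
Initial conditions by direct count (compositions of i into parts ≤ 2): M(1) = 1; M(2) = 2.
Iterating the recurrence: M(3) = 3, M(4) = 5, M(5) = 8, M(6) = 13, M(7) = 21, M(8) = 34, M(9) = 55, M(10) = 89, M(11) = 144, M(12) = 233, M(13) = 377, M(14) = 610, M(15) = 987, M(16) = 1597.

M(n) = M(n-1) + M(n-2), M(1) = 1, M(2) = 2; M(16) = 1597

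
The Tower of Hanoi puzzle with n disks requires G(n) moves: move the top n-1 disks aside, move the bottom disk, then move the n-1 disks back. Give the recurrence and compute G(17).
Moving n disks = move the top n-1 disks aside (G(n-1) moves) + move the largest disk (1 move) + move the n-1 disks back on top (G(n-1) moves), so G(n) = 2G(n-1) + 1, with G(1) = 1 (a single disk takes one move).
First terms: 1, 3, 7, 15, 31, 63, … — each is one less than a power of 2. Indeed G(n) + 1 = 2(G(n-1) + 1) with G(1) + 1 = 2, so G(n) + 1 = 2ⁿ and G(n) = 2ⁿ - 1.
Hence G(17) = 2^17 - 1 = 131072 - 1 = 131071.

G(n) = 2G(n-1) + 1, G(1) = 1; G(17) = 131071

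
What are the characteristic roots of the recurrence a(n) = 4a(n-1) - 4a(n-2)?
Substitute a(n) = rⁿ and divide through by rⁿ⁻²: r² - 4r + 4 = 0
Factor: (r - 2)² = 0, so r = 2 (double root).
General solution: a(n) = (A + Bn)·2ⁿ

Characteristic: r² - 4r + 4 = 0, Roots: r = 2 (double root)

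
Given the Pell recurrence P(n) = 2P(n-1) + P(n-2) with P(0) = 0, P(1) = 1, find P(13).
Computing the sequence terms:
0, 1, 2, 5, 12, 29, 70, 169, 408, 985, 2378, 5741, 13860, 33461

33461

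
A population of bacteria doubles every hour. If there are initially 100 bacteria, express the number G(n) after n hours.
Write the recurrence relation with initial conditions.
Each hour multiplies the count by 2, so the count after n hours depends only on the count after n-1 hours: G(n) = 2 × G(n-1). The starting count gives G(0) = 100.
Unrolling n times gives the closed form G(n) = 100 × 2ⁿ.

G(n) = 2 × G(n-1), G(0) = 100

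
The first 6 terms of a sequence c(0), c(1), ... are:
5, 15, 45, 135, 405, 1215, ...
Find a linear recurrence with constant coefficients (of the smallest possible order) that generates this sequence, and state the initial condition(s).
Look for the lowest-order linear relation among consecutive terms.
Observation: each term is 3× the previous.
Check at n=2: 3·15 = 45. ✓

c(n) = 3 × c(n-1), c(0) = 5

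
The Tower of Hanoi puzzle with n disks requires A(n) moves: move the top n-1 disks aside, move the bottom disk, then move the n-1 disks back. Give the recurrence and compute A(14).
Moving n disks = move the top n-1 disks aside (A(n-1) moves) + move the largest disk (1 move) + move the n-1 disks back on top (A(n-1) moves), so A(n) = 2A(n-1) + 1, with A(1) = 1 (a single disk takes one move).
First terms: 1, 3, 7, 15, 31, 63, … — each is one less than a power of 2. Indeed A(n) + 1 = 2(A(n-1) + 1) with A(1) + 1 = 2, so A(n) + 1 = 2ⁿ and A(n) = 2ⁿ - 1.
Hence A(14) = 2^14 - 1 = 16384 - 1 = 16383.

A(n) = 2A(n-1) + 1, A(1) = 1; A(14) = 16383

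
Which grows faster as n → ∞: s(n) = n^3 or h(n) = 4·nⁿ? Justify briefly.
Comparing growth rates:
Growth-rate hierarchy: log n ≺ any polynomial ≺ any exponential cⁿ (c>1) ≺ n! ≺ nⁿ.
super-exponential nⁿ dominates polynomial degree 3 asymptotically.

h(n) grows faster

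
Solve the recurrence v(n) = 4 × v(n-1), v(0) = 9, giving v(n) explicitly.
Recurrence: v(n) = 4 × v(n-1), initial: v(0) = 9.
Each term is 4 times the previous, so this is geometric with ratio 4. After n steps: v(n) = v(0)·4ⁿ = 9·4ⁿ.

v(n) = 9·4ⁿ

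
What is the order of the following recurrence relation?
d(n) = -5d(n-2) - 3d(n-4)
The order is the largest lag k for which d(n-k) appears. Here the deepest term is d(n-4), so the order is 4.

Order 4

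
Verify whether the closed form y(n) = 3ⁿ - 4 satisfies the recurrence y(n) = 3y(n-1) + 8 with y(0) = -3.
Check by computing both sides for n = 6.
From the recurrence with y(0) = -3:
  y(0) = -3, y(1) = -1, y(2) = 5, y(3) = 23, y(4) = 77, y(5) = 239, y(6) = 725
  so the recurrence gives y(6) = 725.
From the proposed closed form y(n) = 3ⁿ - 4:
  y(6) = 725.
Both sides give 725 at n = 6, and the initial condition(s) match, so the closed form is consistent.

Yes, the closed form is correct.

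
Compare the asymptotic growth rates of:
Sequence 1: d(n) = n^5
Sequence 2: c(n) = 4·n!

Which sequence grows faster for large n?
Comparing growth rates:
Growth-rate hierarchy: log n ≺ any polynomial ≺ any exponential cⁿ (c>1) ≺ n! ≺ nⁿ.
factorial dominates polynomial degree 5 asymptotically.

c(n) grows faster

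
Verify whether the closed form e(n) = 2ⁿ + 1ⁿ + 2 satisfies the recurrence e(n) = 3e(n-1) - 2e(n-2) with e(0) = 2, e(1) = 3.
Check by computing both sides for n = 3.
From the recurrence with e(0) = 2, e(1) = 3:
  e(0) = 2, e(1) = 3, e(2) = 5, e(3) = 9
  so the recurrence gives e(3) = 9.
From the proposed closed form e(n) = 2ⁿ + 1ⁿ + 2:
  e(3) = 11.
The recurrence gives 9 but the closed form gives 11, so the closed form does not satisfy the recurrence.

No, the closed form is incorrect.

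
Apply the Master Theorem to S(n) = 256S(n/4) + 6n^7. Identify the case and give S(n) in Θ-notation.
Master Theorem template: S(n) = a·S(n/b) + f(n).
Here: a=256, b=4, f(n)=6n^7
Compute log_b(a) = log_4(256) = 4.
f(n) = 6n^7 = Ω(n^(4+ε)) with ε = 3, and the regularity condition holds (a·f(n/b) = (a/b^7)·f(n) with a/b^7 = 4^-3 < 1). Case 3: S(n) = Θ(f(n)) = Θ(n^7).

Case 3: S(n) = Θ(n^7)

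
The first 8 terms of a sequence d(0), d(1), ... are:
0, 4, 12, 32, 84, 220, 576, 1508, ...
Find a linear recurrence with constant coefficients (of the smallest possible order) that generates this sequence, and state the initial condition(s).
Look for the lowest-order linear relation among consecutive terms.
Observation: d(n) - 3·d(n-1) - (-1)·d(n-2) = 0 holds for the shown terms, and no order-1 relation d(n) = α·d(n-1) + β fits.
Check at n=3: 3·12 + (-1)·4 = 32. ✓

d(n) = 3d(n-1) - d(n-2), d(0) = 0, d(1) = 4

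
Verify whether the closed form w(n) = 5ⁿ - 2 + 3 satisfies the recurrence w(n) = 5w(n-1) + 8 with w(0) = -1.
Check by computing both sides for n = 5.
From the recurrence with w(0) = -1:
  w(0) = -1, w(1) = 3, w(2) = 23, w(3) = 123, w(4) = 623, w(5) = 3123
  so the recurrence gives w(5) = 3123.
From the proposed closed form w(n) = 5ⁿ - 2 + 3:
  w(5) = 3126.
The recurrence gives 3123 but the closed form gives 3126, so the closed form does not satisfy the recurrence.

No, the closed form is incorrect.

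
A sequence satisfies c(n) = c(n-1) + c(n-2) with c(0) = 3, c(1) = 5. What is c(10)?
Computing the sequence terms:
3, 5, 8, 13, 21, 34, 55, 89, 144, 233, 377

377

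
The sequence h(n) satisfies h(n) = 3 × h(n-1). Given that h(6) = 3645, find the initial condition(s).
In general h(n) = 3ⁿ · h(0). At n = 6: h(0) = h(6) / 3^6 = 3645 / 729 = 5.

h(0) = 5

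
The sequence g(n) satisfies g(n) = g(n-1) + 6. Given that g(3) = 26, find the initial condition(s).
g(3) = g(0) + 3·6, so g(0) = 26 - 18 = 8.

g(0) = 8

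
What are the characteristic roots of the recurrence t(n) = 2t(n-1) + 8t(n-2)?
Substitute t(n) = rⁿ and divide through by rⁿ⁻²: r² - 2r - 8 = 0
Factor: (r + 2)(r - 4) = 0, so r = -2, 4.
General solution: t(n) = A·(-2)ⁿ + B·4ⁿ

Characteristic: r² - 2r - 8 = 0, Roots: r = -2, 4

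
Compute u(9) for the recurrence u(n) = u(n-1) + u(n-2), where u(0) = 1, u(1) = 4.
Computing the sequence terms:
1, 4, 5, 9, 14, 23, 37, 60, 97, 157

157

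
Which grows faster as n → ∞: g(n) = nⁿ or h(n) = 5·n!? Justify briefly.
Comparing growth rates:
Growth-rate hierarchy: log n ≺ any polynomial ≺ any exponential cⁿ (c>1) ≺ n! ≺ nⁿ.
super-exponential nⁿ dominates factorial asymptotically.

g(n) grows faster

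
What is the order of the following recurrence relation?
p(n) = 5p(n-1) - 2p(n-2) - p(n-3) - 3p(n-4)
The order is the largest lag k for which p(n-k) appears. Here the deepest term is p(n-4), so the order is 4.

Order 4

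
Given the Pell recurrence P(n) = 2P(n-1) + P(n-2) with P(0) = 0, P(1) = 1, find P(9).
Computing the sequence terms:
0, 1, 2, 5, 12, 29, 70, 169, 408, 985

985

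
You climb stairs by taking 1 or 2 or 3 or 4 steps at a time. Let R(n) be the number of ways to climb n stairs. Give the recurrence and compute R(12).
Condition on the size of the last step (1 to 4): before it there were n-1, …, n-4 stairs climbed, and these cases are disjoint, so R(n) = R(n-1) + R(n-2) + R(n-3) + R(n-4) (order-4 linear recurrence).
Initial conditions by direct count (compositions of i into parts ≤ 4): R(1) = 1; R(2) = 2; R(3) = 4; R(4) = 8.
Iterating the recurrence: R(5) = 15, R(6) = 29, R(7) = 56, R(8) = 108, R(9) = 208, R(10) = 401, R(11) = 773, R(12) = 1490.

R(n) = R(n-1) + R(n-2) + R(n-3) + R(n-4), R(1) = 1, R(2) = 2, R(3) = 4, R(4) = 8; R(12) = 1490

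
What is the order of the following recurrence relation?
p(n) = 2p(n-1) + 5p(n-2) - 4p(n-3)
The order is the largest lag k for which p(n-k) appears. Here the deepest term is p(n-3), so the order is 3.

Order 3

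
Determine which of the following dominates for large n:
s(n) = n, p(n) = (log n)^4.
Comparing growth rates:
Growth-rate hierarchy: log n ≺ any polynomial ≺ any exponential cⁿ (c>1) ≺ n! ≺ nⁿ.
polynomial degree 1 dominates polylogarithmic (log n)^4 asymptotically.

s(n) grows faster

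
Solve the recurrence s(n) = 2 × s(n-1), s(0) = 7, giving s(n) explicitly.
Recurrence: s(n) = 2 × s(n-1), initial: s(0) = 7.
Each term is 2 times the previous, so this is geometric with ratio 2. After n steps: s(n) = s(0)·2ⁿ = 7·2ⁿ.

s(n) = 7·2ⁿ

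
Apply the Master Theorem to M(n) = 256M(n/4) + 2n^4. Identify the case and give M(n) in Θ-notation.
Master Theorem template: M(n) = a·M(n/b) + f(n).
Here: a=256, b=4, f(n)=2n^4
Compute log_b(a) = log_4(256) = 4.
f(n) = 2n^4 = Θ(n^4). Case 2: M(n) = Θ(n^4 log n).

Case 2: M(n) = Θ(n^4 log n)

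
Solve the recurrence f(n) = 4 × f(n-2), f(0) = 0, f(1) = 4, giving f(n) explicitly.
Recurrence: f(n) = 4 × f(n-2), initial: f(0) = 0, f(1) = 4.
Characteristic equation: r² - 4 = 0, which factors as (r - 2)(r + 2) = 0, so r = 2, -2. General solution f(n) = A·2ⁿ + B·(-2)ⁿ. From f(0) = 0: A + B = 0. From f(1) = 4: 2A - 2B = 4. Solving gives A = 1, B = -1.

f(n) = 2ⁿ - (-2)ⁿ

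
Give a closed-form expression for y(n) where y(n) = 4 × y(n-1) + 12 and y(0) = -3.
Recurrence: y(n) = 4 × y(n-1) + 12, initial: y(0) = -3.
Try y(n) = A·4ⁿ + C. Substituting: A·4ⁿ + C = 4(A·4ⁿ⁻¹ + C) + 12 = A·4ⁿ + 4C + 12, so C = 4C + 12, giving C = -4. Then y(0) = A - 4 = -3 gives A = 1.

y(n) = 4ⁿ - 4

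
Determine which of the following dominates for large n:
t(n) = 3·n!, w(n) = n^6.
Comparing growth rates:
Growth-rate hierarchy: log n ≺ any polynomial ≺ any exponential cⁿ (c>1) ≺ n! ≺ nⁿ.
factorial dominates polynomial degree 6 asymptotically.

t(n) grows faster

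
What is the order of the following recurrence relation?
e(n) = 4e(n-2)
The order is the largest lag k for which e(n-k) appears. Here the deepest term is e(n-2), so the order is 2.

Order 2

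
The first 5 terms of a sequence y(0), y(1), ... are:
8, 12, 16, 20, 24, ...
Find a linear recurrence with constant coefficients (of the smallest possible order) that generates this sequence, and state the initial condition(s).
Look for the lowest-order linear relation among consecutive terms.
Observation: consecutive differences are constant (= 4).
Check at n=2: 1·12 + 4 = 16. ✓

y(n) = y(n-1) + 4, y(0) = 8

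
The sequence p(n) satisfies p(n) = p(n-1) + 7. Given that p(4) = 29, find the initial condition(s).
p(4) = p(0) + 4·7, so p(0) = 29 - 28 = 1.

p(0) = 1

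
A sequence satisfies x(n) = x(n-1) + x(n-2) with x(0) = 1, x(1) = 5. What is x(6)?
Computing the sequence terms:
1, 5, 6, 11, 17, 28, 45

45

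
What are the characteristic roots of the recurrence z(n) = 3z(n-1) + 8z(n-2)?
Substitute z(n) = rⁿ and divide through by rⁿ⁻²: r² - 3r - 8 = 0
Discriminant: 3² + 4·8 = 41, not a perfect square, so by the quadratic formula r = (3 ± √41)/2.
General solution: z(n) = A·r₁ⁿ + B·r₂ⁿ where r₁,r₂ = (3 ± √41)/2

Characteristic: r² - 3r - 8 = 0, Roots: r = (3 ± √41)/2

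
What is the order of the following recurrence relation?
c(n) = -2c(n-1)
The order is the largest lag k for which c(n-k) appears. Here the deepest term is c(n-1), so the order is 1.

Order 1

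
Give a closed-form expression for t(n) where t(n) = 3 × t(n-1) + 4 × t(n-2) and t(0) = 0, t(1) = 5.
Recurrence: t(n) = 3 × t(n-1) + 4 × t(n-2), initial: t(0) = 0, t(1) = 5.
Characteristic equation: r² - 3r - 4 = 0, which factors as (r - 4)(r + 1) = 0, so r = 4, -1. General solution t(n) = A·4ⁿ + B·(-1)ⁿ. From t(0) = 0: A + B = 0. From t(1) = 5: 4A - 1B = 5. Solving gives A = 1, B = -1.

t(n) = 4ⁿ - (-1)ⁿ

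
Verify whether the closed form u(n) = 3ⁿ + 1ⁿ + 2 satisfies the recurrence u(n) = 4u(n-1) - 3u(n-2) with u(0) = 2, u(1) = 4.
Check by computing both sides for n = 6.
From the recurrence with u(0) = 2, u(1) = 4:
  u(0) = 2, u(1) = 4, u(2) = 10, u(3) = 28, u(4) = 82, u(5) = 244, u(6) = 730
  so the recurrence gives u(6) = 730.
From the proposed closed form u(n) = 3ⁿ + 1ⁿ + 2:
  u(6) = 732.
The recurrence gives 730 but the closed form gives 732, so the closed form does not satisfy the recurrence.

No, the closed form is incorrect.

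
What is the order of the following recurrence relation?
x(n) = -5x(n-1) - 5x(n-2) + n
The order is the largest lag k for which x(n-k) appears. Here the deepest term is x(n-2) (the n term is non-homogeneous and does not affect the order), so the order is 2.

Order 2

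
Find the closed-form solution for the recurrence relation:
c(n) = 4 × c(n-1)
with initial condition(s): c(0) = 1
Recurrence: c(n) = 4 × c(n-1), initial: c(0) = 1.
Each term is 4 times the previous, so this is geometric with ratio 4. After n steps: c(n) = c(0)·4ⁿ = 4ⁿ.

c(n) = 4ⁿ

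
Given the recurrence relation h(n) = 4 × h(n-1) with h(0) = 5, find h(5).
Computing step by step:
h(0) = 5
h(1) = 4 × 5 = 20
h(2) = 4 × 20 = 80
h(3) = 4 × 80 = 320
h(4) = 4 × 320 = 1280
h(5) = 4 × 1280 = 5120

5120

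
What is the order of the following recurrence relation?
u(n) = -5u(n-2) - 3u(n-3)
The order is the largest lag k for which u(n-k) appears. Here the deepest term is u(n-3), so the order is 3.

Order 3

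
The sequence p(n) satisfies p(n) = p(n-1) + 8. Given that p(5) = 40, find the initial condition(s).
p(5) = p(0) + 5·8, so p(0) = 40 - 40 = 0.

p(0) = 0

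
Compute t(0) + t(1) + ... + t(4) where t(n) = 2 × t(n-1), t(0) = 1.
Computing the sequence terms: 1, 2, 4, 8, 16
Adding these values together:

31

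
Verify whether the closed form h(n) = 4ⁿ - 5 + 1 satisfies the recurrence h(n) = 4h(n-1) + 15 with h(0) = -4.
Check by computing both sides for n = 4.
From the recurrence with h(0) = -4:
  h(0) = -4, h(1) = -1, h(2) = 11, h(3) = 59, h(4) = 251
  so the recurrence gives h(4) = 251.
From the proposed closed form h(n) = 4ⁿ - 5 + 1:
  h(4) = 252.
The recurrence gives 251 but the closed form gives 252, so the closed form does not satisfy the recurrence.

No, the closed form is incorrect.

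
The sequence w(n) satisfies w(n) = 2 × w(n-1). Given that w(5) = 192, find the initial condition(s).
In general w(n) = 2ⁿ · w(0). At n = 5: w(0) = w(5) / 2^5 = 192 / 32 = 6.

w(0) = 6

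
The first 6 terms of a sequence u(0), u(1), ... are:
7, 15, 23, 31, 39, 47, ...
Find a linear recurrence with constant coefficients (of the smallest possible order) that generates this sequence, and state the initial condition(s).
Look for the lowest-order linear relation among consecutive terms.
Observation: consecutive differences are constant (= 8).
Check at n=2: 1·15 + 8 = 23. ✓

u(n) = u(n-1) + 8, u(0) = 7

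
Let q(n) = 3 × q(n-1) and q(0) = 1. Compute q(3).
Computing step by step:
q(0) = 1
q(1) = 3 × 1 = 3
q(2) = 3 × 3 = 9
q(3) = 3 × 9 = 27

27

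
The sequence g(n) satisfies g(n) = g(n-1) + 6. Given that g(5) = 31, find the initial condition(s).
g(5) = g(0) + 5·6, so g(0) = 31 - 30 = 1.

g(0) = 1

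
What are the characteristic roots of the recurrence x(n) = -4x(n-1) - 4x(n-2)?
Substitute x(n) = rⁿ and divide through by rⁿ⁻²: r² + 4r + 4 = 0
Factor: (r + 2)² = 0, so r = -2 (double root).
General solution: x(n) = (A + Bn)·(-2)ⁿ

Characteristic: r² + 4r + 4 = 0, Roots: r = -2 (double root)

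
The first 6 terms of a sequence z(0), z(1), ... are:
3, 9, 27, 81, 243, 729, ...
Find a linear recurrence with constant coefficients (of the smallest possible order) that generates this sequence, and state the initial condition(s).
Look for the lowest-order linear relation among consecutive terms.
Observation: each term is 3× the previous.
Check at n=2: 3·9 = 27. ✓

z(n) = 3 × z(n-1), z(0) = 3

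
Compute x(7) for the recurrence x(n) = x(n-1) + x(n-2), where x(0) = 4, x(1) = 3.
Computing the sequence terms:
4, 3, 7, 10, 17, 27, 44, 71

71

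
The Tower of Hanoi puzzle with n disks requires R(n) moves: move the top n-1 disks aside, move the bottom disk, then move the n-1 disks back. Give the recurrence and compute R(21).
Moving n disks = move the top n-1 disks aside (R(n-1) moves) + move the largest disk (1 move) + move the n-1 disks back on top (R(n-1) moves), so R(n) = 2R(n-1) + 1, with R(1) = 1 (a single disk takes one move).
First terms: 1, 3, 7, 15, 31, 63, … — each is one less than a power of 2. Indeed R(n) + 1 = 2(R(n-1) + 1) with R(1) + 1 = 2, so R(n) + 1 = 2ⁿ and R(n) = 2ⁿ - 1.
Hence R(21) = 2^21 - 1 = 2097152 - 1 = 2097151.

R(n) = 2R(n-1) + 1, R(1) = 1; R(21) = 2097151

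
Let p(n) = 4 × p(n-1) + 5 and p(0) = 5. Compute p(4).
Computing step by step:
p(0) = 5
p(1) = 4 × 5 + 5 = 25
p(2) = 4 × 25 + 5 = 105
p(3) = 4 × 105 + 5 = 425
p(4) = 4 × 425 + 5 = 1705

1705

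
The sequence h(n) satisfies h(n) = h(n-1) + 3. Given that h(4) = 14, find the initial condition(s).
h(4) = h(0) + 4·3, so h(0) = 14 - 12 = 2.

h(0) = 2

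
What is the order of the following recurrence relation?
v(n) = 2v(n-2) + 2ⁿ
The order is the largest lag k for which v(n-k) appears. Here the deepest term is v(n-2) (the 2ⁿ term is non-homogeneous and does not affect the order), so the order is 2.

Order 2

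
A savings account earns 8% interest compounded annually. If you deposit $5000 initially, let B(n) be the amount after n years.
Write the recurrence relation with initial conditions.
Each year the balance grows by 8%, i.e. is multiplied by 1 + 8/100 = 1.08, so B(n) = 1.08 × B(n-1). The initial deposit gives B(0) = 5000.
Unrolling gives the closed form B(n) = 5000 × (1.08)ⁿ.

B(n) = 1.08 × B(n-1), B(0) = 5000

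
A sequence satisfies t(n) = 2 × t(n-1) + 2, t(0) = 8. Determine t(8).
Computing step by step:
t(0) = 8
t(1) = 2 × 8 + 2 = 18
t(2) = 2 × 18 + 2 = 38
t(3) = 2 × 38 + 2 = 78
t(4) = 2 × 78 + 2 = 158
t(5) = 2 × 158 + 2 = 318
t(6) = 2 × 318 + 2 = 638
t(7) = 2 × 638 + 2 = 1278
t(8) = 2 × 1278 + 2 = 2558

2558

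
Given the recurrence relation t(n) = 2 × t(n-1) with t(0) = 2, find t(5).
Computing step by step:
t(0) = 2
t(1) = 2 × 2 = 4
t(2) = 2 × 4 = 8
t(3) = 2 × 8 = 16
t(4) = 2 × 16 = 32
t(5) = 2 × 32 = 64

64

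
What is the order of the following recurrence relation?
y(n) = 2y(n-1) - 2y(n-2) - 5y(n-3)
The order is the largest lag k for which y(n-k) appears. Here the deepest term is y(n-3), so the order is 3.

Order 3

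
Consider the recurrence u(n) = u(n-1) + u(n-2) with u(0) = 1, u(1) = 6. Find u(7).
Computing the sequence terms:
1, 6, 7, 13, 20, 33, 53, 86

86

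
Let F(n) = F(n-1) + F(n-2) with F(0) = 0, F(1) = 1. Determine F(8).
Computing the sequence terms:
0, 1, 1, 2, 3, 5, 8, 13, 21

21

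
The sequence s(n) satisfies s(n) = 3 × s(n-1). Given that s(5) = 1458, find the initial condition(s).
In general s(n) = 3ⁿ · s(0). At n = 5: s(0) = s(5) / 3^5 = 1458 / 243 = 6.

s(0) = 6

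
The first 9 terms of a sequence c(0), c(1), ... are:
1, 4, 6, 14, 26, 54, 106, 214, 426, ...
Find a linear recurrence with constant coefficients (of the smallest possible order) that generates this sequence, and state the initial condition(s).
Look for the lowest-order linear relation among consecutive terms.
Observation: c(n) - 1·c(n-1) - (2)·c(n-2) = 0 holds for the shown terms, and no order-1 relation c(n) = α·c(n-1) + β fits.
Check at n=3: 1·6 + (2)·4 = 14. ✓

c(n) = c(n-1) + 2c(n-2), c(0) = 1, c(1) = 4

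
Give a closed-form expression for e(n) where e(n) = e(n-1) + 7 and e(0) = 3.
Recurrence: e(n) = e(n-1) + 7, initial: e(0) = 3.
Each step adds 7, so e(n) = e(0) + 7n = 7n + 3.

e(n) = 7n + 3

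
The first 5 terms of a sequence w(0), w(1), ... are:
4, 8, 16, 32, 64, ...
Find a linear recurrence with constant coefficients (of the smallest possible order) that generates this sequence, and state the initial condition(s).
Look for the lowest-order linear relation among consecutive terms.
Observation: each term is 2× the previous.
Check at n=2: 2·8 = 16. ✓

w(n) = 2 × w(n-1), w(0) = 4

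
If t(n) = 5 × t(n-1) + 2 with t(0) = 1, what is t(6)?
Computing step by step:
t(0) = 1
t(1) = 5 × 1 + 2 = 7
t(2) = 5 × 7 + 2 = 37
t(3) = 5 × 37 + 2 = 187
t(4) = 5 × 187 + 2 = 937
t(5) = 5 × 937 + 2 = 4687
t(6) = 5 × 4687 + 2 = 23437

23437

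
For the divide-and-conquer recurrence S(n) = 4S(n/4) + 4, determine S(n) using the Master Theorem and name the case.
Master Theorem template: S(n) = a·S(n/b) + f(n).
Here: a=4, b=4, f(n)=4
Compute log_b(a) = log_4(4) = 1.
f(n) = 4 = O(n^(1-ε)) with ε = 1. Case 1: S(n) = Θ(n^log_b(a)) = Θ(n).

Case 1: S(n) = Θ(n)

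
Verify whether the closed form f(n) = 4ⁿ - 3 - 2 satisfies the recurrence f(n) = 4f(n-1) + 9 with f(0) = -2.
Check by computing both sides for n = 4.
From the recurrence with f(0) = -2:
  f(0) = -2, f(1) = 1, f(2) = 13, f(3) = 61, f(4) = 253
  so the recurrence gives f(4) = 253.
From the proposed closed form f(n) = 4ⁿ - 3 - 2:
  f(4) = 251.
The recurrence gives 253 but the closed form gives 251, so the closed form does not satisfy the recurrence.

No, the closed form is incorrect.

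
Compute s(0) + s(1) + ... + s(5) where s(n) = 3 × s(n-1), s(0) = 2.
Computing the sequence terms: 2, 6, 18, 54, 162, 486
Adding these values together:

728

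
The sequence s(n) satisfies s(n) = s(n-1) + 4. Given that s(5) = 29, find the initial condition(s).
s(5) = s(0) + 5·4, so s(0) = 29 - 20 = 9.

s(0) = 9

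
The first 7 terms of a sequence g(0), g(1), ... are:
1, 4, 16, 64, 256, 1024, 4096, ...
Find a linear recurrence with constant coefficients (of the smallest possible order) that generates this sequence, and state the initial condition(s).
Look for the lowest-order linear relation among consecutive terms.
Observation: each term is 4× the previous.
Check at n=2: 4·4 = 16. ✓

g(n) = 4 × g(n-1), g(0) = 1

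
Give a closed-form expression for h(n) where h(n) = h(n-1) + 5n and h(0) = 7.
Recurrence: h(n) = h(n-1) + 5n, initial: h(0) = 7.
Telescoping: h(n) = h(0) + 5·Σᵢ₌₁ⁿ i = 7 + 5·n(n+1)/2.

h(n) = 5·n(n+1)/2 + 7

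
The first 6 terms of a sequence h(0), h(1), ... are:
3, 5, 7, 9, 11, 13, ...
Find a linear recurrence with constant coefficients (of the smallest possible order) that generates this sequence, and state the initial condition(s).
Look for the lowest-order linear relation among consecutive terms.
Observation: consecutive differences are constant (= 2).
Check at n=2: 1·5 + 2 = 7. ✓

h(n) = h(n-1) + 2, h(0) = 3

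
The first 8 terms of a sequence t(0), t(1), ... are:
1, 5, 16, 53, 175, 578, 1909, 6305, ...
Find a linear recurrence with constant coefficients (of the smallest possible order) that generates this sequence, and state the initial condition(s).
Look for the lowest-order linear relation among consecutive terms.
Observation: t(n) - 3·t(n-1) - (1)·t(n-2) = 0 holds for the shown terms, and no order-1 relation t(n) = α·t(n-1) + β fits.
Check at n=3: 3·16 + (1)·5 = 53. ✓

t(n) = 3t(n-1) + t(n-2), t(0) = 1, t(1) = 5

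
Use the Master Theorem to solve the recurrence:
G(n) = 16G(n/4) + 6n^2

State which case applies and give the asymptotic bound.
Master Theorem template: G(n) = a·G(n/b) + f(n).
Here: a=16, b=4, f(n)=6n^2
Compute log_b(a) = log_4(16) = 2.
f(n) = 6n^2 = Θ(n^2). Case 2: G(n) = Θ(n^2 log n).

Case 2: G(n) = Θ(n^2 log n)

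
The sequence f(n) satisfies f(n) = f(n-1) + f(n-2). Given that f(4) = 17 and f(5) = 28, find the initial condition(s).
Work backwards using f(k) = f(k+2) - f(k+1):
f(3) = f(5) - f(4) = 28 - 17 = 11
f(2) = f(4) - f(3) = 17 - 11 = 6
f(1) = f(3) - f(2) = 11 - 6 = 5
f(0) = f(2) - f(1) = 6 - 5 = 1

f(0) = 1, f(1) = 5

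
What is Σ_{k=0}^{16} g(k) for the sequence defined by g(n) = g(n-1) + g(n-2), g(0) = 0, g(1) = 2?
Computing the sequence terms: 0, 2, 2, 4, 6, 10, 16, 26, 42, 68, 110, 178, 288, 466, 754, 1220, 1974
Adding these values together:

5166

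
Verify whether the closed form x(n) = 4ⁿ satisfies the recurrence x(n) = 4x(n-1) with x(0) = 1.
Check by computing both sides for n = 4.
From the recurrence with x(0) = 1:
  x(0) = 1, x(1) = 4, x(2) = 16, x(3) = 64, x(4) = 256
  so the recurrence gives x(4) = 256.
From the proposed closed form x(n) = 4ⁿ:
  x(4) = 256.
Both sides give 256 at n = 4, and the initial condition(s) match, so the closed form is consistent.

Yes, the closed form is correct.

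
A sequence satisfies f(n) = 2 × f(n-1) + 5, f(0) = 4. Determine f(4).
Computing step by step:
f(0) = 4
f(1) = 2 × 4 + 5 = 13
f(2) = 2 × 13 + 5 = 31
f(3) = 2 × 31 + 5 = 67
f(4) = 2 × 67 + 5 = 139

139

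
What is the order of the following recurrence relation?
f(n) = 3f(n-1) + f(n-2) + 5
The order is the largest lag k for which f(n-k) appears. Here the deepest term is f(n-2) (the 5 term is non-homogeneous and does not affect the order), so the order is 2.

Order 2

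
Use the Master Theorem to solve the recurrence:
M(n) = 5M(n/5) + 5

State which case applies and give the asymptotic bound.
Master Theorem template: M(n) = a·M(n/b) + f(n).
Here: a=5, b=5, f(n)=5
Compute log_b(a) = log_5(5) = 1.
f(n) = 5 = O(n^(1-ε)) with ε = 1. Case 1: M(n) = Θ(n^log_b(a)) = Θ(n).

Case 1: M(n) = Θ(n)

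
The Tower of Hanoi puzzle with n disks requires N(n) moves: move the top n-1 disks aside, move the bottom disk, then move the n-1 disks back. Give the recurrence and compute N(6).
Moving n disks = move the top n-1 disks aside (N(n-1) moves) + move the largest disk (1 move) + move the n-1 disks back on top (N(n-1) moves), so N(n) = 2N(n-1) + 1, with N(1) = 1 (a single disk takes one move).
First terms: 1, 3, 7, 15, 31, 63, … — each is one less than a power of 2. Indeed N(n) + 1 = 2(N(n-1) + 1) with N(1) + 1 = 2, so N(n) + 1 = 2ⁿ and N(n) = 2ⁿ - 1.
Hence N(6) = 2^6 - 1 = 64 - 1 = 63.

N(n) = 2N(n-1) + 1, N(1) = 1; N(6) = 63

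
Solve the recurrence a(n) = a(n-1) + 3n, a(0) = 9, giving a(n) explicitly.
Recurrence: a(n) = a(n-1) + 3n, initial: a(0) = 9.
Telescoping: a(n) = a(0) + 3·Σᵢ₌₁ⁿ i = 9 + 3·n(n+1)/2.

a(n) = 3·n(n+1)/2 + 9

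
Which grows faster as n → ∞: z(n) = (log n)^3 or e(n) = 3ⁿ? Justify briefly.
Comparing growth rates:
Growth-rate hierarchy: log n ≺ any polynomial ≺ any exponential cⁿ (c>1) ≺ n! ≺ nⁿ.
exponential base 3 dominates polylogarithmic (log n)^3 asymptotically.

e(n) grows faster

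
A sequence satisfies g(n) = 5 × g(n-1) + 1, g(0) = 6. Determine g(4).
Computing step by step:
g(0) = 6
g(1) = 5 × 6 + 1 = 31
g(2) = 5 × 31 + 1 = 156
g(3) = 5 × 156 + 1 = 781
g(4) = 5 × 781 + 1 = 3906

3906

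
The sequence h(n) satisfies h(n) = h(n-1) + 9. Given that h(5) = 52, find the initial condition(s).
h(5) = h(0) + 5·9, so h(0) = 52 - 45 = 7.

h(0) = 7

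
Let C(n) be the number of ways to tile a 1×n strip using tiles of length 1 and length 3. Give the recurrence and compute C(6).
Condition on the last tile: it has length 1 (leaving a 1×(n-1) strip) or length 3 (leaving a 1×(n-3) strip), so C(n) = C(n-1) + C(n-3) (order-3 linear recurrence).
For 0 ≤ i < 3 only unit tiles fit, so C(i) = 1.
Iterating the recurrence: C(3) = 2, C(4) = 3, C(5) = 4, C(6) = 6.

C(n) = C(n-1) + C(n-3), with C(i) = 1 for 0 ≤ i < 3; C(6) = 6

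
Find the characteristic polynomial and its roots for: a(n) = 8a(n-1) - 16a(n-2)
Substitute a(n) = rⁿ and divide through by rⁿ⁻²: r² - 8r + 16 = 0
Factor: (r - 4)² = 0, so r = 4 (double root).
General solution: a(n) = (A + Bn)·4ⁿ

Characteristic: r² - 8r + 16 = 0, Roots: r = 4 (double root)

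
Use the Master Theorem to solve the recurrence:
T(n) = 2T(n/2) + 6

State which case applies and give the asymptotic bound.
Master Theorem template: T(n) = a·T(n/b) + f(n).
Here: a=2, b=2, f(n)=6
Compute log_b(a) = log_2(2) = 1.
f(n) = 6 = O(n^(1-ε)) with ε = 1. Case 1: T(n) = Θ(n^log_b(a)) = Θ(n).

Case 1: T(n) = Θ(n)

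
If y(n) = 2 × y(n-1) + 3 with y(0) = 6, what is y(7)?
Computing step by step:
y(0) = 6
y(1) = 2 × 6 + 3 = 15
y(2) = 2 × 15 + 3 = 33
y(3) = 2 × 33 + 3 = 69
y(4) = 2 × 69 + 3 = 141
y(5) = 2 × 141 + 3 = 285
y(6) = 2 × 285 + 3 = 573
y(7) = 2 × 573 + 3 = 1149

1149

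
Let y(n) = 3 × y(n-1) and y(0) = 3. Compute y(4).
Computing step by step:
y(0) = 3
y(1) = 3 × 3 = 9
y(2) = 3 × 9 = 27
y(3) = 3 × 27 = 81
y(4) = 3 × 81 = 243

243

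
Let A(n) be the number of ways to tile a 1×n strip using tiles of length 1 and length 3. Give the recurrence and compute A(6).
Condition on the last tile: it has length 1 (leaving a 1×(n-1) strip) or length 3 (leaving a 1×(n-3) strip), so A(n) = A(n-1) + A(n-3) (order-3 linear recurrence).
For 0 ≤ i < 3 only unit tiles fit, so A(i) = 1.
Iterating the recurrence: A(3) = 2, A(4) = 3, A(5) = 4, A(6) = 6.

A(n) = A(n-1) + A(n-3), with A(i) = 1 for 0 ≤ i < 3; A(6) = 6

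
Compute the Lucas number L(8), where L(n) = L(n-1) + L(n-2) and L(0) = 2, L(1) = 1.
Computing the sequence terms:
2, 1, 3, 4, 7, 11, 18, 29, 47

47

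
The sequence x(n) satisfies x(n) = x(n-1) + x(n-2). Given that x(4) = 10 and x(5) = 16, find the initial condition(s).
Work backwards using x(k) = x(k+2) - x(k+1):
x(3) = x(5) - x(4) = 16 - 10 = 6
x(2) = x(4) - x(3) = 10 - 6 = 4
x(1) = x(3) - x(2) = 6 - 4 = 2
x(0) = x(2) - x(1) = 4 - 2 = 2

x(0) = 2, x(1) = 2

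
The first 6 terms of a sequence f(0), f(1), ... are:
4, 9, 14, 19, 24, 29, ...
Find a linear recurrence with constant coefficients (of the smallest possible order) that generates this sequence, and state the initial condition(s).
Look for the lowest-order linear relation among consecutive terms.
Observation: consecutive differences are constant (= 5).
Check at n=2: 1·9 + 5 = 14. ✓

f(n) = f(n-1) + 5, f(0) = 4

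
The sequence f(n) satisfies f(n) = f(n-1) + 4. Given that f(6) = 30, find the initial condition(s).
f(6) = f(0) + 6·4, so f(0) = 30 - 24 = 6.

f(0) = 6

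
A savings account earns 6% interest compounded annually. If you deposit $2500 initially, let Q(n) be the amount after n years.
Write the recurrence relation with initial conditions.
Each year the balance grows by 6%, i.e. is multiplied by 1 + 6/100 = 1.06, so Q(n) = 1.06 × Q(n-1). The initial deposit gives Q(0) = 2500.
Unrolling gives the closed form Q(n) = 2500 × (1.06)ⁿ.

Q(n) = 1.06 × Q(n-1), Q(0) = 2500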